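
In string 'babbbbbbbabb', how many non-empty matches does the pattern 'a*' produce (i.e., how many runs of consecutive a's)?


Pattern 'a*' matches zero or more a's. We want non-empty runs of consecutive a's.
String: 'babbbbbbbabb'
Walking through the string to find runs of a's:
  Run 1: positions 1-1 -> 'a'
  Run 2: positions 9-9 -> 'a'
Non-empty runs found: ['a', 'a']
Count: 2

2


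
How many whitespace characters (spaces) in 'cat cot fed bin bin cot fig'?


\s matches whitespace characters (spaces, tabs, etc.).
Text: 'cat cot fed bin bin cot fig'
This text has 7 words separated by spaces.
Number of spaces = number of words - 1 = 7 - 1 = 6

6


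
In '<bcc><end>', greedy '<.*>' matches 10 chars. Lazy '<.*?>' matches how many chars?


Greedy '<.*>' tries to match as MUCH as possible.
Lazy '<.*?>' tries to match as LITTLE as possible.

String: '<bcc><end>'
Greedy '<.*>' starts at first '<' and extends to the LAST '>': '<bcc><end>' (10 chars)
Lazy '<.*?>' starts at first '<' and stops at the FIRST '>': '<bcc>' (5 chars)

5


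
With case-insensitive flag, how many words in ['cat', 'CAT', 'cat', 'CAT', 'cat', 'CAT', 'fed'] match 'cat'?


Case-insensitive matching: compare each word's lowercase form to 'cat'.
  'cat' -> lower='cat' -> MATCH
  'CAT' -> lower='cat' -> MATCH
  'cat' -> lower='cat' -> MATCH
  'CAT' -> lower='cat' -> MATCH
  'cat' -> lower='cat' -> MATCH
  'CAT' -> lower='cat' -> MATCH
  'fed' -> lower='fed' -> no
Matches: ['cat', 'CAT', 'cat', 'CAT', 'cat', 'CAT']
Count: 6

6


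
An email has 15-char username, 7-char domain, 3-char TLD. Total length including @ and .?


An email address has format: username@domain.tld
Username length: 15
'@' character: 1
Domain length: 7
'.' character: 1
TLD length: 3
Total = 15 + 1 + 7 + 1 + 3 = 27

27


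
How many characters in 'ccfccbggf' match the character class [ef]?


Character class [ef] matches any of: {e, f}
Scanning string 'ccfccbggf' character by character:
  pos 0: 'c' -> no
  pos 1: 'c' -> no
  pos 2: 'f' -> MATCH
  pos 3: 'c' -> no
  pos 4: 'c' -> no
  pos 5: 'b' -> no
  pos 6: 'g' -> no
  pos 7: 'g' -> no
  pos 8: 'f' -> MATCH
Total matches: 2

2


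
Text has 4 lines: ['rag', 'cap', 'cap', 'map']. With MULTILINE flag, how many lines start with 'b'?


With MULTILINE flag, ^ matches the start of each line.
Lines: ['rag', 'cap', 'cap', 'map']
Checking which lines start with 'b':
  Line 1: 'rag' -> no
  Line 2: 'cap' -> no
  Line 3: 'cap' -> no
  Line 4: 'map' -> no
Matching lines: []
Count: 0

0


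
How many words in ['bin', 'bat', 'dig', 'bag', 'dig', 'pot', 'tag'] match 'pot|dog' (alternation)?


Alternation 'pot|dog' matches either 'pot' or 'dog'.
Checking each word:
  'bin' -> no
  'bat' -> no
  'dig' -> no
  'bag' -> no
  'dig' -> no
  'pot' -> MATCH
  'tag' -> no
Matches: ['pot']
Count: 1

1


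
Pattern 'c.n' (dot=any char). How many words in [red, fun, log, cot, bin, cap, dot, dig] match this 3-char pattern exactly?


Pattern 'c.n' means: starts with 'c', any single char, ends with 'n'.
Checking each word (must be exactly 3 chars):
  'red' (len=3): no
  'fun' (len=3): no
  'log' (len=3): no
  'cot' (len=3): no
  'bin' (len=3): no
  'cap' (len=3): no
  'dot' (len=3): no
  'dig' (len=3): no
Matching words: []
Total: 0

0


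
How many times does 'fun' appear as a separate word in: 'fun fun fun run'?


Scanning each word for exact match 'fun':
  Word 1: 'fun' -> MATCH
  Word 2: 'fun' -> MATCH
  Word 3: 'fun' -> MATCH
  Word 4: 'run' -> no
Total matches: 3

3


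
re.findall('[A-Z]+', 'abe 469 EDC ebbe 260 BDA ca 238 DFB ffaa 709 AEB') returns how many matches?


Pattern '[A-Z]+' finds one or more uppercase letters.
Text: 'abe 469 EDC ebbe 260 BDA ca 238 DFB ffaa 709 AEB'
Scanning for matches:
  Match 1: 'EDC'
  Match 2: 'BDA'
  Match 3: 'DFB'
  Match 4: 'AEB'
Total matches: 4

4


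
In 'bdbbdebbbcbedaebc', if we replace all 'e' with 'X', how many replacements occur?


re.sub('e', 'X', text) replaces every occurrence of 'e' with 'X'.
Text: 'bdbbdebbbcbedaebc'
Scanning for 'e':
  pos 5: 'e' -> replacement #1
  pos 11: 'e' -> replacement #2
  pos 14: 'e' -> replacement #3
Total replacements: 3

3


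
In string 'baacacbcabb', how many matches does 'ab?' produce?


Pattern 'ab?' matches 'a' optionally followed by 'b'.
String: 'baacacbcabb'
Scanning left to right for 'a' then checking next char:
  Match 1: 'a' (a not followed by b)
  Match 2: 'a' (a not followed by b)
  Match 3: 'a' (a not followed by b)
  Match 4: 'ab' (a followed by b)
Total matches: 4

4


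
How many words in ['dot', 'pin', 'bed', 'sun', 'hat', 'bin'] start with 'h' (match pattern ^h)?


Pattern ^h anchors to start of word. Check which words begin with 'h':
  'dot' -> no
  'pin' -> no
  'bed' -> no
  'sun' -> no
  'hat' -> MATCH (starts with 'h')
  'bin' -> no
Matching words: ['hat']
Count: 1

1


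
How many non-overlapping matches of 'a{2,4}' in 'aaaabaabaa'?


Pattern 'a{2,4}' matches between 2 and 4 consecutive a's (greedy).
String: 'aaaabaabaa'
Finding runs of a's and applying greedy matching:
  Run at pos 0: 'aaaa' (length 4)
  Run at pos 5: 'aa' (length 2)
  Run at pos 8: 'aa' (length 2)
Matches: ['aaaa', 'aa', 'aa']
Count: 3

3


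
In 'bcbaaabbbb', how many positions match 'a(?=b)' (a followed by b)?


Lookahead 'a(?=b)' matches 'a' only when followed by 'b'.
String: 'bcbaaabbbb'
Checking each position where char is 'a':
  pos 3: 'a' -> no (next='a')
  pos 4: 'a' -> no (next='a')
  pos 5: 'a' -> MATCH (next='b')
Matching positions: [5]
Count: 1

1


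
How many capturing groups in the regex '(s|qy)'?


To count capturing groups, count each '(' that starts a group.
Pattern: '(s|qy)'
Walking through the pattern:
  Position 0: '(' -> group #1
Total capturing groups: 1

1


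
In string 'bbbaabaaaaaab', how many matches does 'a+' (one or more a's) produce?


Pattern 'a+' matches one or more consecutive a's.
String: 'bbbaabaaaaaab'
Scanning for runs of a:
  Match 1: 'aa' (length 2)
  Match 2: 'aaaaaa' (length 6)
Total matches: 2

2


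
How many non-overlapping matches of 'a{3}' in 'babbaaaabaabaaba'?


Pattern 'a{3}' matches exactly 3 consecutive a's (greedy, non-overlapping).
String: 'babbaaaabaabaaba'
Scanning for runs of a's:
  Run at pos 1: 'a' (length 1) -> 0 match(es)
  Run at pos 4: 'aaaa' (length 4) -> 1 match(es)
  Run at pos 9: 'aa' (length 2) -> 0 match(es)
  Run at pos 12: 'aa' (length 2) -> 0 match(es)
  Run at pos 15: 'a' (length 1) -> 0 match(es)
Matches found: ['aaa']
Total: 1

1


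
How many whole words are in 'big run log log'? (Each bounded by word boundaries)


Word boundaries (\b) mark the start/end of each word.
Text: 'big run log log'
Splitting by whitespace:
  Word 1: 'big'
  Word 2: 'run'
  Word 3: 'log'
  Word 4: 'log'
Total whole words: 4

4


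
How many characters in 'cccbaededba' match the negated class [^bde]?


Negated class [^bde] matches any char NOT in {b, d, e}
Scanning 'cccbaededba':
  pos 0: 'c' -> MATCH
  pos 1: 'c' -> MATCH
  pos 2: 'c' -> MATCH
  pos 3: 'b' -> no (excluded)
  pos 4: 'a' -> MATCH
  pos 5: 'e' -> no (excluded)
  pos 6: 'd' -> no (excluded)
  pos 7: 'e' -> no (excluded)
  pos 8: 'd' -> no (excluded)
  pos 9: 'b' -> no (excluded)
  pos 10: 'a' -> MATCH
Total matches: 5

5


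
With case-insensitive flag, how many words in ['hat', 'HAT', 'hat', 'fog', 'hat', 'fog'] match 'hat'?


Case-insensitive matching: compare each word's lowercase form to 'hat'.
  'hat' -> lower='hat' -> MATCH
  'HAT' -> lower='hat' -> MATCH
  'hat' -> lower='hat' -> MATCH
  'fog' -> lower='fog' -> no
  'hat' -> lower='hat' -> MATCH
  'fog' -> lower='fog' -> no
Matches: ['hat', 'HAT', 'hat', 'hat']
Count: 4

4


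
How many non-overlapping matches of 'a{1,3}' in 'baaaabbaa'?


Pattern 'a{1,3}' matches between 1 and 3 consecutive a's (greedy).
String: 'baaaabbaa'
Finding runs of a's and applying greedy matching:
  Run at pos 1: 'aaaa' (length 4)
  Run at pos 7: 'aa' (length 2)
Matches: ['aaa', 'a', 'aa']
Count: 3

3


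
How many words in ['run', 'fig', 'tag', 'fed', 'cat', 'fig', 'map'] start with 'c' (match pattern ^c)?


Pattern ^c anchors to start of word. Check which words begin with 'c':
  'run' -> no
  'fig' -> no
  'tag' -> no
  'fed' -> no
  'cat' -> MATCH (starts with 'c')
  'fig' -> no
  'map' -> no
Matching words: ['cat']
Count: 1

1


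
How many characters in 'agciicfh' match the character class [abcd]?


Character class [abcd] matches any of: {a, b, c, d}
Scanning string 'agciicfh' character by character:
  pos 0: 'a' -> MATCH
  pos 1: 'g' -> no
  pos 2: 'c' -> MATCH
  pos 3: 'i' -> no
  pos 4: 'i' -> no
  pos 5: 'c' -> MATCH
  pos 6: 'f' -> no
  pos 7: 'h' -> no
Total matches: 3

3


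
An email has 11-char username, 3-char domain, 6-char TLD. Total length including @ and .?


An email address has format: username@domain.tld
Username length: 11
'@' character: 1
Domain length: 3
'.' character: 1
TLD length: 6
Total = 11 + 1 + 3 + 1 + 6 = 22

22


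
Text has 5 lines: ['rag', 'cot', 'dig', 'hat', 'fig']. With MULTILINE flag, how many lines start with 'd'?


With MULTILINE flag, ^ matches the start of each line.
Lines: ['rag', 'cot', 'dig', 'hat', 'fig']
Checking which lines start with 'd':
  Line 1: 'rag' -> no
  Line 2: 'cot' -> no
  Line 3: 'dig' -> MATCH
  Line 4: 'hat' -> no
  Line 5: 'fig' -> no
Matching lines: ['dig']
Count: 1

1


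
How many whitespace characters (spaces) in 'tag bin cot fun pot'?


\s matches whitespace characters (spaces, tabs, etc.).
Text: 'tag bin cot fun pot'
This text has 5 words separated by spaces.
Number of spaces = number of words - 1 = 5 - 1 = 4

4


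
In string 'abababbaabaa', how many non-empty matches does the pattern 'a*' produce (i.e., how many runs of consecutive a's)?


Pattern 'a*' matches zero or more a's. We want non-empty runs of consecutive a's.
String: 'abababbaabaa'
Walking through the string to find runs of a's:
  Run 1: positions 0-0 -> 'a'
  Run 2: positions 2-2 -> 'a'
  Run 3: positions 4-4 -> 'a'
  Run 4: positions 7-8 -> 'aa'
  Run 5: positions 10-11 -> 'aa'
Non-empty runs found: ['a', 'a', 'a', 'aa', 'aa']
Count: 5

5


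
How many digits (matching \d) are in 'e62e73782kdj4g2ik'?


\d matches any digit 0-9.
Scanning 'e62e73782kdj4g2ik':
  pos 1: '6' -> DIGIT
  pos 2: '2' -> DIGIT
  pos 4: '7' -> DIGIT
  pos 5: '3' -> DIGIT
  pos 6: '7' -> DIGIT
  pos 7: '8' -> DIGIT
  pos 8: '2' -> DIGIT
  pos 12: '4' -> DIGIT
  pos 14: '2' -> DIGIT
Digits found: ['6', '2', '7', '3', '7', '8', '2', '4', '2']
Total: 9

9


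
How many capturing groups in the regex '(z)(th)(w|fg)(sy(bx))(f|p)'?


To count capturing groups, count each '(' that starts a group.
Pattern: '(z)(th)(w|fg)(sy(bx))(f|p)'
Walking through the pattern:
  Position 0: '(' -> group #1
  Position 3: '(' -> group #2
  Position 7: '(' -> group #3
  Position 13: '(' -> group #4
  Position 16: '(' -> group #5
  Position 21: '(' -> group #6
Total capturing groups: 6

6


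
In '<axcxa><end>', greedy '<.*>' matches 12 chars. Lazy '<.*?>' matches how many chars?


Greedy '<.*>' tries to match as MUCH as possible.
Lazy '<.*?>' tries to match as LITTLE as possible.

String: '<axcxa><end>'
Greedy '<.*>' starts at first '<' and extends to the LAST '>': '<axcxa><end>' (12 chars)
Lazy '<.*?>' starts at first '<' and stops at the FIRST '>': '<axcxa>' (7 chars)

7


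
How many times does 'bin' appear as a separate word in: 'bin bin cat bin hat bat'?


Scanning each word for exact match 'bin':
  Word 1: 'bin' -> MATCH
  Word 2: 'bin' -> MATCH
  Word 3: 'cat' -> no
  Word 4: 'bin' -> MATCH
  Word 5: 'hat' -> no
  Word 6: 'bat' -> no
Total matches: 3

3


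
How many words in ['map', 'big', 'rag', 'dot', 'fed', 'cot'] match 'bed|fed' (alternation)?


Alternation 'bed|fed' matches either 'bed' or 'fed'.
Checking each word:
  'map' -> no
  'big' -> no
  'rag' -> no
  'dot' -> no
  'fed' -> MATCH
  'cot' -> no
Matches: ['fed']
Count: 1

1


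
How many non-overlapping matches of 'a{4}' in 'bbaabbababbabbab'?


Pattern 'a{4}' matches exactly 4 consecutive a's (greedy, non-overlapping).
String: 'bbaabbababbabbab'
Scanning for runs of a's:
  Run at pos 2: 'aa' (length 2) -> 0 match(es)
  Run at pos 6: 'a' (length 1) -> 0 match(es)
  Run at pos 8: 'a' (length 1) -> 0 match(es)
  Run at pos 11: 'a' (length 1) -> 0 match(es)
  Run at pos 14: 'a' (length 1) -> 0 match(es)
Matches found: []
Total: 0

0


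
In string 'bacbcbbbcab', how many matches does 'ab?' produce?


Pattern 'ab?' matches 'a' optionally followed by 'b'.
String: 'bacbcbbbcab'
Scanning left to right for 'a' then checking next char:
  Match 1: 'a' (a not followed by b)
  Match 2: 'ab' (a followed by b)
Total matches: 2

2


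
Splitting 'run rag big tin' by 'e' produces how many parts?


Splitting by 'e' breaks the string at each occurrence of the separator.
Text: 'run rag big tin'
Parts after split:
  Part 1: 'run rag big tin'
Total parts: 1

1


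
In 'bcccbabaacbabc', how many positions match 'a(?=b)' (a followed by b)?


Lookahead 'a(?=b)' matches 'a' only when followed by 'b'.
String: 'bcccbabaacbabc'
Checking each position where char is 'a':
  pos 5: 'a' -> MATCH (next='b')
  pos 7: 'a' -> no (next='a')
  pos 8: 'a' -> no (next='c')
  pos 11: 'a' -> MATCH (next='b')
Matching positions: [5, 11]
Count: 2

2


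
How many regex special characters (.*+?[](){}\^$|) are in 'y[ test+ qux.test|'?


Regex special characters are: . * + ? [ ] ( ) { } \ ^ $ |
Scanning 'y[ test+ qux.test|':
  pos 1: '[' -> SPECIAL
  pos 7: '+' -> SPECIAL
  pos 12: '.' -> SPECIAL
  pos 17: '|' -> SPECIAL
Special chars found: ['[', '+', '.', '|']
Total: 4

4


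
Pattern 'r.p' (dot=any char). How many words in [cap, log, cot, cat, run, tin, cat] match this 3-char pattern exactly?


Pattern 'r.p' means: starts with 'r', any single char, ends with 'p'.
Checking each word (must be exactly 3 chars):
  'cap' (len=3): no
  'log' (len=3): no
  'cot' (len=3): no
  'cat' (len=3): no
  'run' (len=3): no
  'tin' (len=3): no
  'cat' (len=3): no
Matching words: []
Total: 0

0


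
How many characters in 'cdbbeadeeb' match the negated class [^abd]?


Negated class [^abd] matches any char NOT in {a, b, d}
Scanning 'cdbbeadeeb':
  pos 0: 'c' -> MATCH
  pos 1: 'd' -> no (excluded)
  pos 2: 'b' -> no (excluded)
  pos 3: 'b' -> no (excluded)
  pos 4: 'e' -> MATCH
  pos 5: 'a' -> no (excluded)
  pos 6: 'd' -> no (excluded)
  pos 7: 'e' -> MATCH
  pos 8: 'e' -> MATCH
  pos 9: 'b' -> no (excluded)
Total matches: 4

4


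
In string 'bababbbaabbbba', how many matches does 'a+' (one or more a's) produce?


Pattern 'a+' matches one or more consecutive a's.
String: 'bababbbaabbbba'
Scanning for runs of a:
  Match 1: 'a' (length 1)
  Match 2: 'a' (length 1)
  Match 3: 'aa' (length 2)
  Match 4: 'a' (length 1)
Total matches: 4

4


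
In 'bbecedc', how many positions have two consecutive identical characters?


Looking for consecutive identical characters in 'bbecedc':
  pos 0-1: 'b' vs 'b' -> MATCH ('bb')
  pos 1-2: 'b' vs 'e' -> different
  pos 2-3: 'e' vs 'c' -> different
  pos 3-4: 'c' vs 'e' -> different
  pos 4-5: 'e' vs 'd' -> different
  pos 5-6: 'd' vs 'c' -> different
Consecutive identical pairs: ['bb']
Count: 1

1


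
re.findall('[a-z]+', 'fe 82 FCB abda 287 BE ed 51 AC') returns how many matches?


Pattern '[a-z]+' finds one or more lowercase letters.
Text: 'fe 82 FCB abda 287 BE ed 51 AC'
Scanning for matches:
  Match 1: 'fe'
  Match 2: 'abda'
  Match 3: 'ed'
Total matches: 3

3


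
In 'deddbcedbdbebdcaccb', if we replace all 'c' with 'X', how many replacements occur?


re.sub('c', 'X', text) replaces every occurrence of 'c' with 'X'.
Text: 'deddbcedbdbebdcaccb'
Scanning for 'c':
  pos 5: 'c' -> replacement #1
  pos 14: 'c' -> replacement #2
  pos 16: 'c' -> replacement #3
  pos 17: 'c' -> replacement #4
Total replacements: 4

4


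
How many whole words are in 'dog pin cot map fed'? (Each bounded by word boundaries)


Word boundaries (\b) mark the start/end of each word.
Text: 'dog pin cot map fed'
Splitting by whitespace:
  Word 1: 'dog'
  Word 2: 'pin'
  Word 3: 'cot'
  Word 4: 'map'
  Word 5: 'fed'
Total whole words: 5

5


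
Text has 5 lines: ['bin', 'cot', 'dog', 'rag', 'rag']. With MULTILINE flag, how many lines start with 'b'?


With MULTILINE flag, ^ matches the start of each line.
Lines: ['bin', 'cot', 'dog', 'rag', 'rag']
Checking which lines start with 'b':
  Line 1: 'bin' -> MATCH
  Line 2: 'cot' -> no
  Line 3: 'dog' -> no
  Line 4: 'rag' -> no
  Line 5: 'rag' -> no
Matching lines: ['bin']
Count: 1

1


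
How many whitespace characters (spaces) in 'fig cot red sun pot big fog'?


\s matches whitespace characters (spaces, tabs, etc.).
Text: 'fig cot red sun pot big fog'
This text has 7 words separated by spaces.
Number of spaces = number of words - 1 = 7 - 1 = 6

6


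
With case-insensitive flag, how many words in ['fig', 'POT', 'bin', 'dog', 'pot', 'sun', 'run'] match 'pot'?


Case-insensitive matching: compare each word's lowercase form to 'pot'.
  'fig' -> lower='fig' -> no
  'POT' -> lower='pot' -> MATCH
  'bin' -> lower='bin' -> no
  'dog' -> lower='dog' -> no
  'pot' -> lower='pot' -> MATCH
  'sun' -> lower='sun' -> no
  'run' -> lower='run' -> no
Matches: ['POT', 'pot']
Count: 2

2


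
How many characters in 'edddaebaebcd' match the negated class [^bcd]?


Negated class [^bcd] matches any char NOT in {b, c, d}
Scanning 'edddaebaebcd':
  pos 0: 'e' -> MATCH
  pos 1: 'd' -> no (excluded)
  pos 2: 'd' -> no (excluded)
  pos 3: 'd' -> no (excluded)
  pos 4: 'a' -> MATCH
  pos 5: 'e' -> MATCH
  pos 6: 'b' -> no (excluded)
  pos 7: 'a' -> MATCH
  pos 8: 'e' -> MATCH
  pos 9: 'b' -> no (excluded)
  pos 10: 'c' -> no (excluded)
  pos 11: 'd' -> no (excluded)
Total matches: 5

5


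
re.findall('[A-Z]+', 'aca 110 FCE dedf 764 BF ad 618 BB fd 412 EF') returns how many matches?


Pattern '[A-Z]+' finds one or more uppercase letters.
Text: 'aca 110 FCE dedf 764 BF ad 618 BB fd 412 EF'
Scanning for matches:
  Match 1: 'FCE'
  Match 2: 'BF'
  Match 3: 'BB'
  Match 4: 'EF'
Total matches: 4

4


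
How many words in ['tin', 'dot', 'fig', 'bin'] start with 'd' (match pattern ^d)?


Pattern ^d anchors to start of word. Check which words begin with 'd':
  'tin' -> no
  'dot' -> MATCH (starts with 'd')
  'fig' -> no
  'bin' -> no
Matching words: ['dot']
Count: 1

1


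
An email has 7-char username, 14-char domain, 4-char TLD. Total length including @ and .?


An email address has format: username@domain.tld
Username length: 7
'@' character: 1
Domain length: 14
'.' character: 1
TLD length: 4
Total = 7 + 1 + 14 + 1 + 4 = 27

27


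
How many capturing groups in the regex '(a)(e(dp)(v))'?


To count capturing groups, count each '(' that starts a group.
Pattern: '(a)(e(dp)(v))'
Walking through the pattern:
  Position 0: '(' -> group #1
  Position 3: '(' -> group #2
  Position 5: '(' -> group #3
  Position 9: '(' -> group #4
Total capturing groups: 4

4


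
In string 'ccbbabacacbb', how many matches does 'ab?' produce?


Pattern 'ab?' matches 'a' optionally followed by 'b'.
String: 'ccbbabacacbb'
Scanning left to right for 'a' then checking next char:
  Match 1: 'ab' (a followed by b)
  Match 2: 'a' (a not followed by b)
  Match 3: 'a' (a not followed by b)
Total matches: 3

3


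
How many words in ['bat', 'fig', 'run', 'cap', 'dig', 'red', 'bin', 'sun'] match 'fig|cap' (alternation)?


Alternation 'fig|cap' matches either 'fig' or 'cap'.
Checking each word:
  'bat' -> no
  'fig' -> MATCH
  'run' -> no
  'cap' -> MATCH
  'dig' -> no
  'red' -> no
  'bin' -> no
  'sun' -> no
Matches: ['fig', 'cap']
Count: 2

2


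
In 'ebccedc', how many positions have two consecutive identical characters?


Looking for consecutive identical characters in 'ebccedc':
  pos 0-1: 'e' vs 'b' -> different
  pos 1-2: 'b' vs 'c' -> different
  pos 2-3: 'c' vs 'c' -> MATCH ('cc')
  pos 3-4: 'c' vs 'e' -> different
  pos 4-5: 'e' vs 'd' -> different
  pos 5-6: 'd' vs 'c' -> different
Consecutive identical pairs: ['cc']
Count: 1

1


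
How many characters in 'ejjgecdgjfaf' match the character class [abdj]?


Character class [abdj] matches any of: {a, b, d, j}
Scanning string 'ejjgecdgjfaf' character by character:
  pos 0: 'e' -> no
  pos 1: 'j' -> MATCH
  pos 2: 'j' -> MATCH
  pos 3: 'g' -> no
  pos 4: 'e' -> no
  pos 5: 'c' -> no
  pos 6: 'd' -> MATCH
  pos 7: 'g' -> no
  pos 8: 'j' -> MATCH
  pos 9: 'f' -> no
  pos 10: 'a' -> MATCH
  pos 11: 'f' -> no
Total matches: 5

5


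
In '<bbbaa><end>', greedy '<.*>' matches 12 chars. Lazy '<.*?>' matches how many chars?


Greedy '<.*>' tries to match as MUCH as possible.
Lazy '<.*?>' tries to match as LITTLE as possible.

String: '<bbbaa><end>'
Greedy '<.*>' starts at first '<' and extends to the LAST '>': '<bbbaa><end>' (12 chars)
Lazy '<.*?>' starts at first '<' and stops at the FIRST '>': '<bbbaa>' (7 chars)

7


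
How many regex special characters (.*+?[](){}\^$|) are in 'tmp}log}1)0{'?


Regex special characters are: . * + ? [ ] ( ) { } \ ^ $ |
Scanning 'tmp}log}1)0{':
  pos 3: '}' -> SPECIAL
  pos 7: '}' -> SPECIAL
  pos 9: ')' -> SPECIAL
  pos 11: '{' -> SPECIAL
Special chars found: ['}', '}', ')', '{']
Total: 4

4


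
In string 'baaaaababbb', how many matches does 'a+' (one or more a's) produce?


Pattern 'a+' matches one or more consecutive a's.
String: 'baaaaababbb'
Scanning for runs of a:
  Match 1: 'aaaaa' (length 5)
  Match 2: 'a' (length 1)
Total matches: 2

2


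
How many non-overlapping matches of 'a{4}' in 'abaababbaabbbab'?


Pattern 'a{4}' matches exactly 4 consecutive a's (greedy, non-overlapping).
String: 'abaababbaabbbab'
Scanning for runs of a's:
  Run at pos 0: 'a' (length 1) -> 0 match(es)
  Run at pos 2: 'aa' (length 2) -> 0 match(es)
  Run at pos 5: 'a' (length 1) -> 0 match(es)
  Run at pos 8: 'aa' (length 2) -> 0 match(es)
  Run at pos 13: 'a' (length 1) -> 0 match(es)
Matches found: []
Total: 0

0


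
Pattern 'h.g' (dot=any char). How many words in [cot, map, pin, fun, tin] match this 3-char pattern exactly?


Pattern 'h.g' means: starts with 'h', any single char, ends with 'g'.
Checking each word (must be exactly 3 chars):
  'cot' (len=3): no
  'map' (len=3): no
  'pin' (len=3): no
  'fun' (len=3): no
  'tin' (len=3): no
Matching words: []
Total: 0

0


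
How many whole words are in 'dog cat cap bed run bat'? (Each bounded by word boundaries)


Word boundaries (\b) mark the start/end of each word.
Text: 'dog cat cap bed run bat'
Splitting by whitespace:
  Word 1: 'dog'
  Word 2: 'cat'
  Word 3: 'cap'
  Word 4: 'bed'
  Word 5: 'run'
  Word 6: 'bat'
Total whole words: 6

6


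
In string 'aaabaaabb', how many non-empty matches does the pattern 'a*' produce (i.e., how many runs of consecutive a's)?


Pattern 'a*' matches zero or more a's. We want non-empty runs of consecutive a's.
String: 'aaabaaabb'
Walking through the string to find runs of a's:
  Run 1: positions 0-2 -> 'aaa'
  Run 2: positions 4-6 -> 'aaa'
Non-empty runs found: ['aaa', 'aaa']
Count: 2

2


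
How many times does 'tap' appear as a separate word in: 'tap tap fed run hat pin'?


Scanning each word for exact match 'tap':
  Word 1: 'tap' -> MATCH
  Word 2: 'tap' -> MATCH
  Word 3: 'fed' -> no
  Word 4: 'run' -> no
  Word 5: 'hat' -> no
  Word 6: 'pin' -> no
Total matches: 2

2


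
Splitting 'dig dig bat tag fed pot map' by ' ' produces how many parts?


Splitting by ' ' breaks the string at each occurrence of the separator.
Text: 'dig dig bat tag fed pot map'
Parts after split:
  Part 1: 'dig'
  Part 2: 'dig'
  Part 3: 'bat'
  Part 4: 'tag'
  Part 5: 'fed'
  Part 6: 'pot'
  Part 7: 'map'
Total parts: 7

7


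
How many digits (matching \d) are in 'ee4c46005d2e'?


\d matches any digit 0-9.
Scanning 'ee4c46005d2e':
  pos 2: '4' -> DIGIT
  pos 4: '4' -> DIGIT
  pos 5: '6' -> DIGIT
  pos 6: '0' -> DIGIT
  pos 7: '0' -> DIGIT
  pos 8: '5' -> DIGIT
  pos 10: '2' -> DIGIT
Digits found: ['4', '4', '6', '0', '0', '5', '2']
Total: 7

7


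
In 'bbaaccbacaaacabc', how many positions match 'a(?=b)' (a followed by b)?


Lookahead 'a(?=b)' matches 'a' only when followed by 'b'.
String: 'bbaaccbacaaacabc'
Checking each position where char is 'a':
  pos 2: 'a' -> no (next='a')
  pos 3: 'a' -> no (next='c')
  pos 7: 'a' -> no (next='c')
  pos 9: 'a' -> no (next='a')
  pos 10: 'a' -> no (next='a')
  pos 11: 'a' -> no (next='c')
  pos 13: 'a' -> MATCH (next='b')
Matching positions: [13]
Count: 1

1


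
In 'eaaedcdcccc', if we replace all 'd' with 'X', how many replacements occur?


re.sub('d', 'X', text) replaces every occurrence of 'd' with 'X'.
Text: 'eaaedcdcccc'
Scanning for 'd':
  pos 4: 'd' -> replacement #1
  pos 6: 'd' -> replacement #2
Total replacements: 2

2


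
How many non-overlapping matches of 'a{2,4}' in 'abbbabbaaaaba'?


Pattern 'a{2,4}' matches between 2 and 4 consecutive a's (greedy).
String: 'abbbabbaaaaba'
Finding runs of a's and applying greedy matching:
  Run at pos 0: 'a' (length 1)
  Run at pos 4: 'a' (length 1)
  Run at pos 7: 'aaaa' (length 4)
  Run at pos 12: 'a' (length 1)
Matches: ['aaaa']
Count: 1

1


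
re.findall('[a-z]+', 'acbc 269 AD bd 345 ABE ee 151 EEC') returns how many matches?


Pattern '[a-z]+' finds one or more lowercase letters.
Text: 'acbc 269 AD bd 345 ABE ee 151 EEC'
Scanning for matches:
  Match 1: 'acbc'
  Match 2: 'bd'
  Match 3: 'ee'
Total matches: 3

3


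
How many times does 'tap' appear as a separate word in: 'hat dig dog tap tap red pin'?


Scanning each word for exact match 'tap':
  Word 1: 'hat' -> no
  Word 2: 'dig' -> no
  Word 3: 'dog' -> no
  Word 4: 'tap' -> MATCH
  Word 5: 'tap' -> MATCH
  Word 6: 'red' -> no
  Word 7: 'pin' -> no
Total matches: 2

2


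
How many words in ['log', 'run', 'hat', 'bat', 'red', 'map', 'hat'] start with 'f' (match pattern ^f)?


Pattern ^f anchors to start of word. Check which words begin with 'f':
  'log' -> no
  'run' -> no
  'hat' -> no
  'bat' -> no
  'red' -> no
  'map' -> no
  'hat' -> no
Matching words: []
Count: 0

0


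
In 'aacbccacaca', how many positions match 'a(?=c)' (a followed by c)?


Lookahead 'a(?=c)' matches 'a' only when followed by 'c'.
String: 'aacbccacaca'
Checking each position where char is 'a':
  pos 0: 'a' -> no (next='a')
  pos 1: 'a' -> MATCH (next='c')
  pos 6: 'a' -> MATCH (next='c')
  pos 8: 'a' -> MATCH (next='c')
Matching positions: [1, 6, 8]
Count: 3

3


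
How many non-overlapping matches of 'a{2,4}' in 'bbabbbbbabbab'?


Pattern 'a{2,4}' matches between 2 and 4 consecutive a's (greedy).
String: 'bbabbbbbabbab'
Finding runs of a's and applying greedy matching:
  Run at pos 2: 'a' (length 1)
  Run at pos 8: 'a' (length 1)
  Run at pos 11: 'a' (length 1)
Matches: []
Count: 0

0


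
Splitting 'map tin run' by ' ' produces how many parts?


Splitting by ' ' breaks the string at each occurrence of the separator.
Text: 'map tin run'
Parts after split:
  Part 1: 'map'
  Part 2: 'tin'
  Part 3: 'run'
Total parts: 3

3


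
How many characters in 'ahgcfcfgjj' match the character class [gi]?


Character class [gi] matches any of: {g, i}
Scanning string 'ahgcfcfgjj' character by character:
  pos 0: 'a' -> no
  pos 1: 'h' -> no
  pos 2: 'g' -> MATCH
  pos 3: 'c' -> no
  pos 4: 'f' -> no
  pos 5: 'c' -> no
  pos 6: 'f' -> no
  pos 7: 'g' -> MATCH
  pos 8: 'j' -> no
  pos 9: 'j' -> no
Total matches: 2

2


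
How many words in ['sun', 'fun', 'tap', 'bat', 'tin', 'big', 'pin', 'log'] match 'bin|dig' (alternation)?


Alternation 'bin|dig' matches either 'bin' or 'dig'.
Checking each word:
  'sun' -> no
  'fun' -> no
  'tap' -> no
  'bat' -> no
  'tin' -> no
  'big' -> no
  'pin' -> no
  'log' -> no
Matches: []
Count: 0

0


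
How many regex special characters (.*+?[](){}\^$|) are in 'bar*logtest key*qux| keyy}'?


Regex special characters are: . * + ? [ ] ( ) { } \ ^ $ |
Scanning 'bar*logtest key*qux| keyy}':
  pos 3: '*' -> SPECIAL
  pos 15: '*' -> SPECIAL
  pos 19: '|' -> SPECIAL
  pos 25: '}' -> SPECIAL
Special chars found: ['*', '*', '|', '}']
Total: 4

4


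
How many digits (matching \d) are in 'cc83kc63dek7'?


\d matches any digit 0-9.
Scanning 'cc83kc63dek7':
  pos 2: '8' -> DIGIT
  pos 3: '3' -> DIGIT
  pos 6: '6' -> DIGIT
  pos 7: '3' -> DIGIT
  pos 11: '7' -> DIGIT
Digits found: ['8', '3', '6', '3', '7']
Total: 5

5


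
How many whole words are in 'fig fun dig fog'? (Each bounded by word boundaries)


Word boundaries (\b) mark the start/end of each word.
Text: 'fig fun dig fog'
Splitting by whitespace:
  Word 1: 'fig'
  Word 2: 'fun'
  Word 3: 'dig'
  Word 4: 'fog'
Total whole words: 4

4


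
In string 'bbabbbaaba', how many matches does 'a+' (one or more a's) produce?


Pattern 'a+' matches one or more consecutive a's.
String: 'bbabbbaaba'
Scanning for runs of a:
  Match 1: 'a' (length 1)
  Match 2: 'aa' (length 2)
  Match 3: 'a' (length 1)
Total matches: 3

3


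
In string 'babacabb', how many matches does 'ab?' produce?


Pattern 'ab?' matches 'a' optionally followed by 'b'.
String: 'babacabb'
Scanning left to right for 'a' then checking next char:
  Match 1: 'ab' (a followed by b)
  Match 2: 'a' (a not followed by b)
  Match 3: 'ab' (a followed by b)
Total matches: 3

3


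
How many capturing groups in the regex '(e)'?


To count capturing groups, count each '(' that starts a group.
Pattern: '(e)'
Walking through the pattern:
  Position 0: '(' -> group #1
Total capturing groups: 1

1


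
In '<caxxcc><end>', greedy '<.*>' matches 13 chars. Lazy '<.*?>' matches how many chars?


Greedy '<.*>' tries to match as MUCH as possible.
Lazy '<.*?>' tries to match as LITTLE as possible.

String: '<caxxcc><end>'
Greedy '<.*>' starts at first '<' and extends to the LAST '>': '<caxxcc><end>' (13 chars)
Lazy '<.*?>' starts at first '<' and stops at the FIRST '>': '<caxxcc>' (8 chars)

8


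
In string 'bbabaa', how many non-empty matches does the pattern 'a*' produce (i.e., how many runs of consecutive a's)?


Pattern 'a*' matches zero or more a's. We want non-empty runs of consecutive a's.
String: 'bbabaa'
Walking through the string to find runs of a's:
  Run 1: positions 2-2 -> 'a'
  Run 2: positions 4-5 -> 'aa'
Non-empty runs found: ['a', 'aa']
Count: 2

2


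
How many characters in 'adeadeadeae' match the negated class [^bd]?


Negated class [^bd] matches any char NOT in {b, d}
Scanning 'adeadeadeae':
  pos 0: 'a' -> MATCH
  pos 1: 'd' -> no (excluded)
  pos 2: 'e' -> MATCH
  pos 3: 'a' -> MATCH
  pos 4: 'd' -> no (excluded)
  pos 5: 'e' -> MATCH
  pos 6: 'a' -> MATCH
  pos 7: 'd' -> no (excluded)
  pos 8: 'e' -> MATCH
  pos 9: 'a' -> MATCH
  pos 10: 'e' -> MATCH
Total matches: 8

8


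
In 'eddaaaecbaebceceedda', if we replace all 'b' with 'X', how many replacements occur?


re.sub('b', 'X', text) replaces every occurrence of 'b' with 'X'.
Text: 'eddaaaecbaebceceedda'
Scanning for 'b':
  pos 8: 'b' -> replacement #1
  pos 11: 'b' -> replacement #2
Total replacements: 2

2


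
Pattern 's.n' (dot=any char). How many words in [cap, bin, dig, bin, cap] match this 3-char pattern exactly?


Pattern 's.n' means: starts with 's', any single char, ends with 'n'.
Checking each word (must be exactly 3 chars):
  'cap' (len=3): no
  'bin' (len=3): no
  'dig' (len=3): no
  'bin' (len=3): no
  'cap' (len=3): no
Matching words: []
Total: 0

0


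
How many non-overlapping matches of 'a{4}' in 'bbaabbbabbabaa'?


Pattern 'a{4}' matches exactly 4 consecutive a's (greedy, non-overlapping).
String: 'bbaabbbabbabaa'
Scanning for runs of a's:
  Run at pos 2: 'aa' (length 2) -> 0 match(es)
  Run at pos 7: 'a' (length 1) -> 0 match(es)
  Run at pos 10: 'a' (length 1) -> 0 match(es)
  Run at pos 12: 'aa' (length 2) -> 0 match(es)
Matches found: []
Total: 0

0


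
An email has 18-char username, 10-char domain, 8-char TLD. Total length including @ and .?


An email address has format: username@domain.tld
Username length: 18
'@' character: 1
Domain length: 10
'.' character: 1
TLD length: 8
Total = 18 + 1 + 10 + 1 + 8 = 38

38


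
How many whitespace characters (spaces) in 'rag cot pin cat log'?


\s matches whitespace characters (spaces, tabs, etc.).
Text: 'rag cot pin cat log'
This text has 5 words separated by spaces.
Number of spaces = number of words - 1 = 5 - 1 = 4

4


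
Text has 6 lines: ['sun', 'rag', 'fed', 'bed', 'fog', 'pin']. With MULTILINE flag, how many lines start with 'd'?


With MULTILINE flag, ^ matches the start of each line.
Lines: ['sun', 'rag', 'fed', 'bed', 'fog', 'pin']
Checking which lines start with 'd':
  Line 1: 'sun' -> no
  Line 2: 'rag' -> no
  Line 3: 'fed' -> no
  Line 4: 'bed' -> no
  Line 5: 'fog' -> no
  Line 6: 'pin' -> no
Matching lines: []
Count: 0

0


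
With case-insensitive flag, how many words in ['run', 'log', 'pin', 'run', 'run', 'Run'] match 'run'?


Case-insensitive matching: compare each word's lowercase form to 'run'.
  'run' -> lower='run' -> MATCH
  'log' -> lower='log' -> no
  'pin' -> lower='pin' -> no
  'run' -> lower='run' -> MATCH
  'run' -> lower='run' -> MATCH
  'Run' -> lower='run' -> MATCH
Matches: ['run', 'run', 'run', 'Run']
Count: 4

4


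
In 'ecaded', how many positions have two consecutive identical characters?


Looking for consecutive identical characters in 'ecaded':
  pos 0-1: 'e' vs 'c' -> different
  pos 1-2: 'c' vs 'a' -> different
  pos 2-3: 'a' vs 'd' -> different
  pos 3-4: 'd' vs 'e' -> different
  pos 4-5: 'e' vs 'd' -> different
Consecutive identical pairs: []
Count: 0

0


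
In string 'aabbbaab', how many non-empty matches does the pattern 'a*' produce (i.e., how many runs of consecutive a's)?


Pattern 'a*' matches zero or more a's. We want non-empty runs of consecutive a's.
String: 'aabbbaab'
Walking through the string to find runs of a's:
  Run 1: positions 0-1 -> 'aa'
  Run 2: positions 5-6 -> 'aa'
Non-empty runs found: ['aa', 'aa']
Count: 2

2


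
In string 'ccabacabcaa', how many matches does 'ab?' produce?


Pattern 'ab?' matches 'a' optionally followed by 'b'.
String: 'ccabacabcaa'
Scanning left to right for 'a' then checking next char:
  Match 1: 'ab' (a followed by b)
  Match 2: 'a' (a not followed by b)
  Match 3: 'ab' (a followed by b)
  Match 4: 'a' (a not followed by b)
  Match 5: 'a' (a not followed by b)
Total matches: 5

5


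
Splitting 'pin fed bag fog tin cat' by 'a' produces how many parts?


Splitting by 'a' breaks the string at each occurrence of the separator.
Text: 'pin fed bag fog tin cat'
Parts after split:
  Part 1: 'pin fed b'
  Part 2: 'g fog tin c'
  Part 3: 't'
Total parts: 3

3


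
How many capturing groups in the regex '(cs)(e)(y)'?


To count capturing groups, count each '(' that starts a group.
Pattern: '(cs)(e)(y)'
Walking through the pattern:
  Position 0: '(' -> group #1
  Position 4: '(' -> group #2
  Position 7: '(' -> group #3
Total capturing groups: 3

3


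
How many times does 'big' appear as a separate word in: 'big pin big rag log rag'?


Scanning each word for exact match 'big':
  Word 1: 'big' -> MATCH
  Word 2: 'pin' -> no
  Word 3: 'big' -> MATCH
  Word 4: 'rag' -> no
  Word 5: 'log' -> no
  Word 6: 'rag' -> no
Total matches: 2

2


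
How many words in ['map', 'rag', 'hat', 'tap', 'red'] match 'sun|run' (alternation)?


Alternation 'sun|run' matches either 'sun' or 'run'.
Checking each word:
  'map' -> no
  'rag' -> no
  'hat' -> no
  'tap' -> no
  'red' -> no
Matches: []
Count: 0

0


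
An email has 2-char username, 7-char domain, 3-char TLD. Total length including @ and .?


An email address has format: username@domain.tld
Username length: 2
'@' character: 1
Domain length: 7
'.' character: 1
TLD length: 3
Total = 2 + 1 + 7 + 1 + 3 = 14

14


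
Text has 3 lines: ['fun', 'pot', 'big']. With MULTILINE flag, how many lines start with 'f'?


With MULTILINE flag, ^ matches the start of each line.
Lines: ['fun', 'pot', 'big']
Checking which lines start with 'f':
  Line 1: 'fun' -> MATCH
  Line 2: 'pot' -> no
  Line 3: 'big' -> no
Matching lines: ['fun']
Count: 1

1


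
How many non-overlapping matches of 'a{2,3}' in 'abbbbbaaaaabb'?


Pattern 'a{2,3}' matches between 2 and 3 consecutive a's (greedy).
String: 'abbbbbaaaaabb'
Finding runs of a's and applying greedy matching:
  Run at pos 0: 'a' (length 1)
  Run at pos 6: 'aaaaa' (length 5)
Matches: ['aaa', 'aa']
Count: 2

2


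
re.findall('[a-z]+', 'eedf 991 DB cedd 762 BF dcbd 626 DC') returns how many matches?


Pattern '[a-z]+' finds one or more lowercase letters.
Text: 'eedf 991 DB cedd 762 BF dcbd 626 DC'
Scanning for matches:
  Match 1: 'eedf'
  Match 2: 'cedd'
  Match 3: 'dcbd'
Total matches: 3

3


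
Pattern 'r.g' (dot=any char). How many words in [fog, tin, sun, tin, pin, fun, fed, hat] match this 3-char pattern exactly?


Pattern 'r.g' means: starts with 'r', any single char, ends with 'g'.
Checking each word (must be exactly 3 chars):
  'fog' (len=3): no
  'tin' (len=3): no
  'sun' (len=3): no
  'tin' (len=3): no
  'pin' (len=3): no
  'fun' (len=3): no
  'fed' (len=3): no
  'hat' (len=3): no
Matching words: []
Total: 0

0


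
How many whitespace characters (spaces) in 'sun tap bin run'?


\s matches whitespace characters (spaces, tabs, etc.).
Text: 'sun tap bin run'
This text has 4 words separated by spaces.
Number of spaces = number of words - 1 = 4 - 1 = 3

3


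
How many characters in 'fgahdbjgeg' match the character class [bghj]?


Character class [bghj] matches any of: {b, g, h, j}
Scanning string 'fgahdbjgeg' character by character:
  pos 0: 'f' -> no
  pos 1: 'g' -> MATCH
  pos 2: 'a' -> no
  pos 3: 'h' -> MATCH
  pos 4: 'd' -> no
  pos 5: 'b' -> MATCH
  pos 6: 'j' -> MATCH
  pos 7: 'g' -> MATCH
  pos 8: 'e' -> no
  pos 9: 'g' -> MATCH
Total matches: 6

6


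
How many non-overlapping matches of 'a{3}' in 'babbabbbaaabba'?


Pattern 'a{3}' matches exactly 3 consecutive a's (greedy, non-overlapping).
String: 'babbabbbaaabba'
Scanning for runs of a's:
  Run at pos 1: 'a' (length 1) -> 0 match(es)
  Run at pos 4: 'a' (length 1) -> 0 match(es)
  Run at pos 8: 'aaa' (length 3) -> 1 match(es)
  Run at pos 13: 'a' (length 1) -> 0 match(es)
Matches found: ['aaa']
Total: 1

1


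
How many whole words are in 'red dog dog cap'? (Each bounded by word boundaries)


Word boundaries (\b) mark the start/end of each word.
Text: 'red dog dog cap'
Splitting by whitespace:
  Word 1: 'red'
  Word 2: 'dog'
  Word 3: 'dog'
  Word 4: 'cap'
Total whole words: 4

4


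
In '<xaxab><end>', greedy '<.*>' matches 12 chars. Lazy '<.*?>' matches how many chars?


Greedy '<.*>' tries to match as MUCH as possible.
Lazy '<.*?>' tries to match as LITTLE as possible.

String: '<xaxab><end>'
Greedy '<.*>' starts at first '<' and extends to the LAST '>': '<xaxab><end>' (12 chars)
Lazy '<.*?>' starts at first '<' and stops at the FIRST '>': '<xaxab>' (7 chars)

7


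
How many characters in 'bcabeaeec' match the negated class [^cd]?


Negated class [^cd] matches any char NOT in {c, d}
Scanning 'bcabeaeec':
  pos 0: 'b' -> MATCH
  pos 1: 'c' -> no (excluded)
  pos 2: 'a' -> MATCH
  pos 3: 'b' -> MATCH
  pos 4: 'e' -> MATCH
  pos 5: 'a' -> MATCH
  pos 6: 'e' -> MATCH
  pos 7: 'e' -> MATCH
  pos 8: 'c' -> no (excluded)
Total matches: 7

7


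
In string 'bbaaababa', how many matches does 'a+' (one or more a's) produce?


Pattern 'a+' matches one or more consecutive a's.
String: 'bbaaababa'
Scanning for runs of a:
  Match 1: 'aaa' (length 3)
  Match 2: 'a' (length 1)
  Match 3: 'a' (length 1)
Total matches: 3

3


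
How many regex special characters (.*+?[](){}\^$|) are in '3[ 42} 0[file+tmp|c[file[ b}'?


Regex special characters are: . * + ? [ ] ( ) { } \ ^ $ |
Scanning '3[ 42} 0[file+tmp|c[file[ b}':
  pos 1: '[' -> SPECIAL
  pos 5: '}' -> SPECIAL
  pos 8: '[' -> SPECIAL
  pos 13: '+' -> SPECIAL
  pos 17: '|' -> SPECIAL
  pos 19: '[' -> SPECIAL
  pos 24: '[' -> SPECIAL
  pos 27: '}' -> SPECIAL
Special chars found: ['[', '}', '[', '+', '|', '[', '[', '}']
Total: 8

8
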